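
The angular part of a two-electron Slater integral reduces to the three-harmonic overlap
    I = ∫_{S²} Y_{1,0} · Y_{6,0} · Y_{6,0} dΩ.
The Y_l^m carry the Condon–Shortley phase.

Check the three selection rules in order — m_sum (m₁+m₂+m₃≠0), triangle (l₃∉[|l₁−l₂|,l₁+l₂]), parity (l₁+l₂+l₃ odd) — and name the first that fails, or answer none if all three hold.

Σmᵢ = 0  ✓
l₃∈[|l₁−l₂|,l₁+l₂]=[5,7], have l₃=6  ✓
Σlᵢ = 13 ⇒ odd  ✗

parity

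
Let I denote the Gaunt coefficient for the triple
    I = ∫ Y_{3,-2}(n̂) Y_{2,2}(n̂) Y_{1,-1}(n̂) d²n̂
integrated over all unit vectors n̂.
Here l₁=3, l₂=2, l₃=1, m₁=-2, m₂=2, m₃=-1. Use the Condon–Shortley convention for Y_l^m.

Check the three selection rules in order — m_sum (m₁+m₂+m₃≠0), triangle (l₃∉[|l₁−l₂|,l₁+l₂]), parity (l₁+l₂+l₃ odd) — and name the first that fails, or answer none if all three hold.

Σmᵢ = -1  ✗
l₃∈[|l₁−l₂|,l₁+l₂]=[1,5], have l₃=1
Σlᵢ = 6 ⇒ even

m_sum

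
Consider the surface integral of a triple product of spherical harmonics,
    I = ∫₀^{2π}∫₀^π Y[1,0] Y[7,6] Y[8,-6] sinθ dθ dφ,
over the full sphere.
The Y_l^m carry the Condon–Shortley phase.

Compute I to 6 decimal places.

m-sum 0 ✓  L=16 even ✓  6≤8≤8 ✓
Π(2lᵢ+1) = 3×15×17 = 765
triangle coeff Δ(1,7,8) = 1/2040
Σ_t [0,0]: t=0:+1/25401600 = 1/25401600
(3j)²=8/255 [(1 7 8; 0 0 0)], sign=+1
Σ_t [0,0]: t=0:+1/6227020800 = 1/6227020800
(3j)²=7/510 [(1 7 8; 0 6 -6)], sign=+1
⇒ 4πI² = 28/85
I = (+1)√(28/85/(4π)) = 0.16190663

0.161907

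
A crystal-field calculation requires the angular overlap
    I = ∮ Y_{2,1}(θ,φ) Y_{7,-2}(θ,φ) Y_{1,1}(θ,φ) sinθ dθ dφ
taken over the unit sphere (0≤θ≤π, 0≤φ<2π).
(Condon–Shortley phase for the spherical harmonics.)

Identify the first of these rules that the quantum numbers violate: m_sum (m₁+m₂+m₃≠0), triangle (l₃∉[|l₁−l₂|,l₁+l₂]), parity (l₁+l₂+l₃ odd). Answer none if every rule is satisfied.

azimuthal sum: 1 − 2 + 1 = 0  ✓
5 ≤ 1 ≤ 9 (triangle on l)  ✗
L = 2 + 7 + 1 = 10 (even)

triangle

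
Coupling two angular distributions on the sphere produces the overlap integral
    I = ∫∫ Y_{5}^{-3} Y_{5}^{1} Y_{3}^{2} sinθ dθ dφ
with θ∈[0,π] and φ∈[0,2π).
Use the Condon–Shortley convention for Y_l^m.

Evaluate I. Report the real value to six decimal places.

0.000000

Σlᵢ=13 odd — θ-integrand is odd under cosθ→−cosθ; I=0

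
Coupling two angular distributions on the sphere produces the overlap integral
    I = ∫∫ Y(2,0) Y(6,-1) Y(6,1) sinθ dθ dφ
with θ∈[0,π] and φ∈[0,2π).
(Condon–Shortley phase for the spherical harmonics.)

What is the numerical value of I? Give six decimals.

-0.149094

m-sum 0 ✓  L=14 even ✓  4≤6≤8 ✓
Π(2lᵢ+1) = 5×13×13 = 845
triangle coeff Δ(2,6,6) = 1/90090
Σ_t [0,2]: t=0:+1/69120 t=1:−1/14400 t=2:+1/69120 = -7/172800
(3j)²=14/715 [(2 6 6; 0 0 0)], sign=-1
Σ_t [0,2]: t=0:+1/57600 t=1:−1/17280 t=2:+1/120960 = -13/403200
(3j)²=13/770 [(2 6 6; 0 -1 1)], sign=+1
⇒ 4πI² = 169/605
I = (-1)√(169/605/(4π)) = -0.14909419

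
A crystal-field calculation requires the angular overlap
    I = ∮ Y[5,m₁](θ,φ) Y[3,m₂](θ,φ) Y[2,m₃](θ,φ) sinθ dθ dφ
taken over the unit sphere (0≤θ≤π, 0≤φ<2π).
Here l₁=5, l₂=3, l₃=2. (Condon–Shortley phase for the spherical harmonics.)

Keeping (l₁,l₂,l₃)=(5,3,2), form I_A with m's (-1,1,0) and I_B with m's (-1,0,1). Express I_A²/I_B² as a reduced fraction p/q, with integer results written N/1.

9/8

Same 5,3,2: normalisation and zero-m 3j drop out of the ratio.
A: Δ: 6! 4! 0! / 11! → 1/2310; sum: t=4:+1/192 = 1/192; 3j²(5 3 2; -1 1 0) = Δ·Π!·Σ² = 3/77  (sign +1)
B: Δ: 6! 4! 0! / 11! → 1/2310; sum: t=3:−1/216 = -1/216; 3j²(5 3 2; -1 0 1) = Δ·Π!·Σ² = 8/231  (sign +1)
I_A²/I_B² = (3/77)/(8/231) = 9/8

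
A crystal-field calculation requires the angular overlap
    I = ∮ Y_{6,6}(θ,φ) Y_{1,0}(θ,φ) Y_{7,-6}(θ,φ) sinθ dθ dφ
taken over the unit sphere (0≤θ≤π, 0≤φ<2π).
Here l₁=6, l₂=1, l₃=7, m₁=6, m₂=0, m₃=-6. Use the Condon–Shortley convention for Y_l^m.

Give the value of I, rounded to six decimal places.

Rules hold: Σm=0, L=14 even, 5≤7≤7.
N = 13·3·15 = 585
Δ = 0!·12!·2!/15! = 1/1365
Racah Σ t=0..0: t=0:+1/518400 = 1/518400
⇒ 3j(6 1 7; 0 0 0)² = 7/195, sgn -1
Racah Σ t=0..0: t=0:+1/479001600 = 1/479001600
⇒ 3j(6 1 7; 6 0 -6)² = 1/105, sgn -1
4πI² = N·(3j₀)²·(3jₘ)² = 1/5
I = +1·√(0.2/4π) = 0.12615663

0.126157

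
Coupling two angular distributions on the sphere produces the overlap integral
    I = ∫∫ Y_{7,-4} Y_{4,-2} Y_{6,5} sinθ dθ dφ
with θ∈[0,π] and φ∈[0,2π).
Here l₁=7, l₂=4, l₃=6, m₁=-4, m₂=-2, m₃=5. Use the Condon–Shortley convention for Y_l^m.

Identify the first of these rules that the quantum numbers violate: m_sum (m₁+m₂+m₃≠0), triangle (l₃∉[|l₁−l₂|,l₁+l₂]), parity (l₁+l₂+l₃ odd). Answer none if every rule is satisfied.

m₁+m₂+m₃ = -4 − 2 + 5 = -1  ✗
triangle: |7−4|=3 ≤ l₃=6 ≤ 7+4=11
parity: l₁+l₂+l₃ = 17 is odd

m_sum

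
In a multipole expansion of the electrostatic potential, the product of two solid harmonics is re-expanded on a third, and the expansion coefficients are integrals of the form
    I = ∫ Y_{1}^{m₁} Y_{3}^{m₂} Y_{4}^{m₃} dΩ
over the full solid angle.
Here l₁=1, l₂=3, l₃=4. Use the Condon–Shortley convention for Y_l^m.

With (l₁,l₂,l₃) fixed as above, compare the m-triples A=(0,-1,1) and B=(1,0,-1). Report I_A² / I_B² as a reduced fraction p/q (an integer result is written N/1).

3/2

Same 1,3,4: normalisation and zero-m 3j drop out of the ratio.
A: Δ: 0! 2! 6! / 9! → 1/252; sum: t=0:+1/48 = 1/48; 3j²(1 3 4; 0 -1 1) = Δ·Π!·Σ² = 5/84  (sign -1)
B: Δ: 0! 2! 6! / 9! → 1/252; sum: t=0:+1/72 = 1/72; 3j²(1 3 4; 1 0 -1) = Δ·Π!·Σ² = 5/126  (sign -1)
I_A²/I_B² = (5/84)/(5/126) = 3/2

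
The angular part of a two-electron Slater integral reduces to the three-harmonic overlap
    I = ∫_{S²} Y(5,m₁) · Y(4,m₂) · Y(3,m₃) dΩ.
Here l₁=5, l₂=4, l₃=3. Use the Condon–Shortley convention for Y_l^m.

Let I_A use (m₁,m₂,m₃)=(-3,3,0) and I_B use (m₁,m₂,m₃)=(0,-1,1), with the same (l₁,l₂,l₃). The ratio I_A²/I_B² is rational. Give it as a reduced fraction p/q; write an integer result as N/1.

l's match ⇒ only the (l;m) 3-j factors differ between A and B.
A: triangle coeff Δ(5,4,3) = 1/180180; Σ_t [5,6]: t=5:−1/1440 t=6:+1/2880 = -1/2880; (3j)²=7/715 [(5 4 3; -3 3 0)], sign=+1
B: triangle coeff Δ(5,4,3) = 1/180180; Σ_t [1,3]: t=1:−1/5760 t=2:+1/288 t=3:−1/288 = -1/5760; (3j)²=1/12012 [(5 4 3; 0 -1 1)], sign=-1
I_A²/I_B² = (7/715)/(1/12012) = 588/5

588/5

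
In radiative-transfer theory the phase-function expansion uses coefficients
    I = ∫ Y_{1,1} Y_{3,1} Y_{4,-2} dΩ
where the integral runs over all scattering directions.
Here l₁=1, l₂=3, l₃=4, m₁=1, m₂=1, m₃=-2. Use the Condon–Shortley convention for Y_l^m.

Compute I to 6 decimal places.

0.238414

m-sum 0 ✓  L=8 even ✓  2≤4≤4 ✓
Π(2lᵢ+1) = 3×7×9 = 189
triangle coeff Δ(1,3,4) = 1/252
Σ_t [0,0]: t=0:+1/36 = 1/36
(3j)²=4/63 [(1 3 4; 0 0 0)], sign=+1
Σ_t [0,0]: t=0:+1/96 = 1/96
(3j)²=5/84 [(1 3 4; 1 1 -2)], sign=+1
⇒ 4πI² = 5/7
I = (+1)√(5/7/(4π)) = 0.23841361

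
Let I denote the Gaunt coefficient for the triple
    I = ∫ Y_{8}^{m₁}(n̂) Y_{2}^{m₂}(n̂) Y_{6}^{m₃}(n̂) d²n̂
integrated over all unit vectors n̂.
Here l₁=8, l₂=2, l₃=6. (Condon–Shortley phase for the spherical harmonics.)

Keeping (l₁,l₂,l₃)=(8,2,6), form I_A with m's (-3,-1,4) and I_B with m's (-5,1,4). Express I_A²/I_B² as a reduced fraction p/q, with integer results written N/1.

5/39

Same 8,2,6: normalisation and zero-m 3j drop out of the ratio.
A: Δ: 4! 12! 0! / 17! → 1/30940; sum: t=1:−1/43545600 = -1/43545600; 3j²(8 2 6; -3 -1 4) = Δ·Π!·Σ² = 11/3094  (sign -1)
B: Δ: 4! 12! 0! / 17! → 1/30940; sum: t=3:−1/43545600 = -1/43545600; 3j²(8 2 6; -5 1 4) = Δ·Π!·Σ² = 33/1190  (sign -1)
I_A²/I_B² = (11/3094)/(33/1190) = 5/39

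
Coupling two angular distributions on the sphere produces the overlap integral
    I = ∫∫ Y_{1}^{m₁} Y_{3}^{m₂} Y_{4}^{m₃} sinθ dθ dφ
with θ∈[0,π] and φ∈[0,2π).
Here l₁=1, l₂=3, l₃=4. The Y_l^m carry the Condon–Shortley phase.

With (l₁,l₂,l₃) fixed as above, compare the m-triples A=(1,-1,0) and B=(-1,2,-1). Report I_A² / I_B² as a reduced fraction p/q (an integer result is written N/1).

l's match ⇒ only the (l;m) 3-j factors differ between A and B.
A: triangle coeff Δ(1,3,4) = 1/252; Σ_t [0,0]: t=0:+1/96 = 1/96; (3j)²=1/42 [(1 3 4; 1 -1 0)], sign=+1
B: triangle coeff Δ(1,3,4) = 1/252; Σ_t [0,0]: t=0:+1/240 = 1/240; (3j)²=1/84 [(1 3 4; -1 2 -1)], sign=-1
I_A²/I_B² = (1/42)/(1/84) = 2/1

2/1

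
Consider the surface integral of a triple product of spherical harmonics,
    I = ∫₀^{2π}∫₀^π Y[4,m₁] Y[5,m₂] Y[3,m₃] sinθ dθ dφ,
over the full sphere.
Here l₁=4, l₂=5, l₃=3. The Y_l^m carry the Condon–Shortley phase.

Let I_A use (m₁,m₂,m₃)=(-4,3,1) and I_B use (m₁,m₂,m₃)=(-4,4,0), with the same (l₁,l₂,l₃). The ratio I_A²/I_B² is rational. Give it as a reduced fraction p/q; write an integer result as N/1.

2/3

l's match ⇒ only the (l;m) 3-j factors differ between A and B.
A: triangle coeff Δ(4,5,3) = 1/180180; Σ_t [6,6]: t=6:+1/5760 = 1/5760; (3j)²=56/2145 [(4 5 3; -4 3 1)], sign=+1
B: triangle coeff Δ(4,5,3) = 1/180180; Σ_t [6,6]: t=6:+1/8640 = 1/8640; (3j)²=28/715 [(4 5 3; -4 4 0)], sign=-1
I_A²/I_B² = (56/2145)/(28/715) = 2/3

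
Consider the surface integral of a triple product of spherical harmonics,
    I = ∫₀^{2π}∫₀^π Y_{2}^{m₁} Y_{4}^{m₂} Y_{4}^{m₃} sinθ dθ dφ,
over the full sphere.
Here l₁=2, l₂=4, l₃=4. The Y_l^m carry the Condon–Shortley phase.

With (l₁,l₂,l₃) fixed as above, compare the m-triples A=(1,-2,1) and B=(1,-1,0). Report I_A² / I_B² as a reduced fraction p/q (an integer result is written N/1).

Same 2,4,4: normalisation and zero-m 3j drop out of the ratio.
A: Δ: 2! 2! 6! / 11! → 1/13860; sum: t=0:+1/96 t=1:−1/240 = 1/160; 3j²(2 4 4; 1 -2 1) = Δ·Π!·Σ² = 27/1540  (sign -1)
B: Δ: 2! 2! 6! / 11! → 1/13860; sum: t=0:+1/72 t=1:−1/96 = 1/288; 3j²(2 4 4; 1 -1 0) = Δ·Π!·Σ² = 1/462  (sign +1)
I_A²/I_B² = (27/1540)/(1/462) = 81/10

81/10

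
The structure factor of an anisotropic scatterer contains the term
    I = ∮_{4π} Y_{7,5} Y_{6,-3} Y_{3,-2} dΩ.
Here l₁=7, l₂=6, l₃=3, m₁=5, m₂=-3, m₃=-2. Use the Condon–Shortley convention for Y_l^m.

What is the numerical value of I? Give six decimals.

m-sum 0 ✓  L=16 even ✓  1≤3≤13 ✓
Π(2lᵢ+1) = 15×13×7 = 1365
triangle coeff Δ(7,6,3) = 1/2042040
Σ_t [4,6]: t=4:+1/207360 t=5:−1/57600 t=6:+1/207360 = -1/129600
(3j)²=168/12155 [(7 6 3; 0 0 0)], sign=+1
Σ_t [1,2]: t=1:−1/4354560 t=2:+1/1935360 = 1/3483648
(3j)²=125/12376 [(7 6 3; 5 -3 -2)], sign=-1
⇒ 4πI² = 7875/41327
I = (-1)√(7875/41327/(4π)) = -0.12314121

-0.123141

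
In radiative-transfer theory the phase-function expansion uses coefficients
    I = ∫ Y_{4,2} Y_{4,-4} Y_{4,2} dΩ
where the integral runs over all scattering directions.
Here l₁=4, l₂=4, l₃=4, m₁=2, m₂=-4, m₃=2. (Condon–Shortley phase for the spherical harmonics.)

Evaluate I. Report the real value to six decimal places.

m-sum 0 ✓  L=12 even ✓  0≤4≤8 ✓
Π(2lᵢ+1) = 9×9×9 = 729
triangle coeff Δ(4,4,4) = 1/450450
Σ_t [0,4]: t=0:+1/13824 t=1:−1/216 t=2:+1/64 t=3:−1/216 t=4:+1/13824 = 5/768
(3j)²=18/1001 [(4 4 4; 0 0 0)], sign=+1
Σ_t [0,0]: t=0:+1/2304 = 1/2304
(3j)²=5/143 [(4 4 4; 2 -4 2)], sign=+1
⇒ 4πI² = 65610/143143
I = (+1)√(65610/143143/(4π)) = 0.19098314

0.190983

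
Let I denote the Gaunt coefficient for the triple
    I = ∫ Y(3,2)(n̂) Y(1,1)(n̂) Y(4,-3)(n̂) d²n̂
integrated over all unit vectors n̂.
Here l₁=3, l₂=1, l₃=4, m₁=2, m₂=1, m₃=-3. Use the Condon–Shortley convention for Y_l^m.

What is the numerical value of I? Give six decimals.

m-sum 0 ✓  L=8 even ✓  2≤4≤4 ✓
Π(2lᵢ+1) = 7×3×9 = 189
triangle coeff Δ(3,1,4) = 1/252
Σ_t [0,0]: t=0:+1/36 = 1/36
(3j)²=4/63 [(3 1 4; 0 0 0)], sign=+1
Σ_t [0,0]: t=0:+1/240 = 1/240
(3j)²=1/12 [(3 1 4; 2 1 -3)], sign=-1
⇒ 4πI² = 1/1
I = (-1)√(1/1/(4π)) = -0.28209479

-0.282095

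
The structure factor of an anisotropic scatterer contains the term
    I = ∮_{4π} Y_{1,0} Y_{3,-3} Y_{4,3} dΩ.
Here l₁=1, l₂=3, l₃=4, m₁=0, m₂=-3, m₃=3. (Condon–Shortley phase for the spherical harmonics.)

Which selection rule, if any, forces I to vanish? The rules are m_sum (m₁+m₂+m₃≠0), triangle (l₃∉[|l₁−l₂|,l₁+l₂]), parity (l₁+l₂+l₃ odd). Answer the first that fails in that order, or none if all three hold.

none

m₁+m₂+m₃ = 0 − 3 + 3 = 0  ✓
triangle: |1−3|=2 ≤ l₃=4 ≤ 1+3=4  ✓
parity: l₁+l₂+l₃ = 8 is even  ✓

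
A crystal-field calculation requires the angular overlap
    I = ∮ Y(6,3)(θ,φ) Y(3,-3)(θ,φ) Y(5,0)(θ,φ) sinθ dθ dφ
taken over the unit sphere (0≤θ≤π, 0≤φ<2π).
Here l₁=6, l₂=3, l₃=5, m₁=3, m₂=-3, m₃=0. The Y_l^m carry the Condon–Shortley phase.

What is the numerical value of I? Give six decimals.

0.190675

Checks pass: Σm=0; 14 even; l₃=5∈[3,9].
(2·6+1)(2·3+1)(2·5+1) = 1001
Δ: 4! 8! 2! / 15! → 1/675675
sum: t=1:−1/8640 t=2:+1/2304 t=3:−1/8640 = 7/34560
3j²(6 3 5; 0 0 0) = Δ·Π!·Σ² = 7/429  (sign -1)
sum: t=0:+1/34560 = 1/34560
3j²(6 3 5; 3 -3 0) = Δ·Π!·Σ² = 4/143  (sign -1)
combine: 4πI² = 1001·7/429·4/143 = 196/429
take √, sign +1: I = 0.19067531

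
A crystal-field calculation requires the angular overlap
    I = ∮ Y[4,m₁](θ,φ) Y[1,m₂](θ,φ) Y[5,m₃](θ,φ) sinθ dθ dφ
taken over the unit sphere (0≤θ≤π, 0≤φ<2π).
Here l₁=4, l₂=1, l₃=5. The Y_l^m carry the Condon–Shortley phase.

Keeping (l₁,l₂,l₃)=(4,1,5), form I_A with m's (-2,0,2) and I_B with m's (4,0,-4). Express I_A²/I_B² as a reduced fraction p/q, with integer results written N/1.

Same 4,1,5: normalisation and zero-m 3j drop out of the ratio.
A: Δ: 0! 8! 2! / 11! → 1/495; sum: t=0:+1/1440 = 1/1440; 3j²(4 1 5; -2 0 2) = Δ·Π!·Σ² = 7/165  (sign -1)
B: Δ: 0! 8! 2! / 11! → 1/495; sum: t=0:+1/40320 = 1/40320; 3j²(4 1 5; 4 0 -4) = Δ·Π!·Σ² = 1/55  (sign -1)
I_A²/I_B² = (7/165)/(1/55) = 7/3

7/3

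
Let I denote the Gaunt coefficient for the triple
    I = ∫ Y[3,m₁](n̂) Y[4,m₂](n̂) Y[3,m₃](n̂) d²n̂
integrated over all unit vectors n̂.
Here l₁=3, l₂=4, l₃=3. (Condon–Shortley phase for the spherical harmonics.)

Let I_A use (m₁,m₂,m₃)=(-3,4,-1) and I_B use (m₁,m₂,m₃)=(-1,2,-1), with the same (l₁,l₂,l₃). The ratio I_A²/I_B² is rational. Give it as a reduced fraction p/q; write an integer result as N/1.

21/20

Shared (l₁,l₂,l₃)=(3,4,3): N and (l;000)² cancel in I_A²/I_B².
A: Δ = 4!·2!·4!/11! = 1/34650; Racah Σ t=4..4: t=4:+1/1152 = 1/1152; ⇒ 3j(3 4 3; -3 4 -1)² = 1/33, sgn +1
B: Δ = 4!·2!·4!/11! = 1/34650; Racah Σ t=2..4: t=2:+1/192 t=3:−1/36 t=4:+1/192 = -5/288; ⇒ 3j(3 4 3; -1 2 -1)² = 20/693, sgn -1
I_A²/I_B² = (1/33)/(20/693) = 21/20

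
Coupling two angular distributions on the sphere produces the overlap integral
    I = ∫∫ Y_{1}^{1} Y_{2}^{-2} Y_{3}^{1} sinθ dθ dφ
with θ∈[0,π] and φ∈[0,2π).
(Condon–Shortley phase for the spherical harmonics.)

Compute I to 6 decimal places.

-0.082589

Rules hold: Σm=0, L=6 even, 1≤3≤3.
N = 3·5·7 = 105
Δ = 0!·2!·4!/7! = 1/105
Racah Σ t=0..0: t=0:+1/4 = 1/4
⇒ 3j(1 2 3; 0 0 0)² = 3/35, sgn -1
Racah Σ t=0..0: t=0:+1/48 = 1/48
⇒ 3j(1 2 3; 1 -2 1)² = 1/105, sgn +1
4πI² = N·(3j₀)²·(3jₘ)² = 3/35
I = -1·√(0.0857143/4π) = -0.08258890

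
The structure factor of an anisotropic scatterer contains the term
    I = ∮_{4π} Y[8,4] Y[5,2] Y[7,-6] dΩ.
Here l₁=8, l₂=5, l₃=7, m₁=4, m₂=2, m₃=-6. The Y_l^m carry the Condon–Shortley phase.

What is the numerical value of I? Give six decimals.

0.151793

Checks pass: Σm=0; 20 even; l₃=7∈[3,13].
(2·8+1)(2·5+1)(2·7+1) = 2805
Δ: 6! 10! 4! / 21! → 1/814773960
sum: t=1:−1/87091200 t=2:+1/4976640 t=3:−1/2073600 t=4:+1/4976640 t=5:−1/87091200 = -1/9676800
3j²(8 5 7; 0 0 0) = Δ·Π!·Σ² = 360/46189  (sign +1)
sum: t=3:−1/313528320 t=4:+1/1045094400 = -1/447897600
3j²(8 5 7; 4 2 -6) = Δ·Π!·Σ² = 77/5814  (sign +1)
combine: 4πI² = 2805·360/46189·77/5814 = 23100/79781
take √, sign +1: I = 0.15179285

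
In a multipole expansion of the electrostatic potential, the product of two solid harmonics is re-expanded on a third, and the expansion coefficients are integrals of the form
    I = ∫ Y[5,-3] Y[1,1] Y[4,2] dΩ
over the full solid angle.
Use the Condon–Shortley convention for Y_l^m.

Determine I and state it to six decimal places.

m-sum 0 ✓  L=10 even ✓  4≤4≤6 ✓
Π(2lᵢ+1) = 11×3×9 = 297
triangle coeff Δ(5,1,4) = 1/495
Σ_t [1,1]: t=1:−1/576 = -1/576
(3j)²=5/99 [(5 1 4; 0 0 0)], sign=-1
Σ_t [2,2]: t=2:+1/2880 = 1/2880
(3j)²=28/495 [(5 1 4; -3 1 2)], sign=+1
⇒ 4πI² = 28/33
I = (-1)√(28/33/(4π)) = -0.25984664

-0.259847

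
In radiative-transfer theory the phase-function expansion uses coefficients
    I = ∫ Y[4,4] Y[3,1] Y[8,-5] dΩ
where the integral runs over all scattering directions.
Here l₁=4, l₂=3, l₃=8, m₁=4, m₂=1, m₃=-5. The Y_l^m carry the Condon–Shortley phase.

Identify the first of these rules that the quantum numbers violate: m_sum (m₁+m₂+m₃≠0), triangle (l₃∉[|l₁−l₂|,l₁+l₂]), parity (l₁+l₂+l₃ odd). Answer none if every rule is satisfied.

m₁+m₂+m₃ = 4 + 1 − 5 = 0  ✓
triangle: |4−3|=1 ≤ l₃=8 ≤ 4+3=7  ✗
parity: l₁+l₂+l₃ = 15 is odd

triangle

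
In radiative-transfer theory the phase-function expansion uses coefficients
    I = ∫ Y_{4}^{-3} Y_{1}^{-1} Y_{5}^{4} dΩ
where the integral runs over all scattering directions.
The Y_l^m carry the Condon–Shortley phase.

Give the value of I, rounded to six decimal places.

0.294638

Checks pass: Σm=0; 10 even; l₃=5∈[3,5].
(2·4+1)(2·1+1)(2·5+1) = 297
Δ: 0! 8! 2! / 11! → 1/495
sum: t=0:+1/576 = 1/576
3j²(4 1 5; 0 0 0) = Δ·Π!·Σ² = 5/99  (sign -1)
sum: t=0:+1/10080 = 1/10080
3j²(4 1 5; -3 -1 4) = Δ·Π!·Σ² = 4/55  (sign -1)
combine: 4πI² = 297·5/99·4/55 = 12/11
take √, sign +1: I = 0.29463840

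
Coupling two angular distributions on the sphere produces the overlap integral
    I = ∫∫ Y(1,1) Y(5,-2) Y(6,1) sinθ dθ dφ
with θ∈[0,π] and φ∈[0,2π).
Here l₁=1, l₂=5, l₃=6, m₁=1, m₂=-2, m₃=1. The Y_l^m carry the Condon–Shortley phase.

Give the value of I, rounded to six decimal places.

-0.129207

Checks pass: Σm=0; 12 even; l₃=6∈[4,6].
(2·1+1)(2·5+1)(2·6+1) = 429
Δ: 0! 2! 10! / 13! → 1/858
sum: t=0:+1/14400 = 1/14400
3j²(1 5 6; 0 0 0) = Δ·Π!·Σ² = 6/143  (sign +1)
sum: t=0:+1/60480 = 1/60480
3j²(1 5 6; 1 -2 1) = Δ·Π!·Σ² = 5/429  (sign -1)
combine: 4πI² = 429·6/143·5/429 = 30/143
take √, sign -1: I = -0.12920749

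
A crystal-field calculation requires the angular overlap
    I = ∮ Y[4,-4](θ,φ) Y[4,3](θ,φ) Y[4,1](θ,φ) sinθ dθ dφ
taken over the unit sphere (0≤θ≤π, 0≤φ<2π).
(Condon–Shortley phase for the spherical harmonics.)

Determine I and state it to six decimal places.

Checks pass: Σm=0; 12 even; l₃=4∈[0,8].
(2·4+1)(2·4+1)(2·4+1) = 729
Δ: 4! 4! 4! / 13! → 1/450450
sum: t=0:+1/13824 t=1:−1/216 t=2:+1/64 t=3:−1/216 t=4:+1/13824 = 5/768
3j²(4 4 4; 0 0 0) = Δ·Π!·Σ² = 18/1001  (sign +1)
sum: t=4:+1/3456 = 1/3456
3j²(4 4 4; -4 3 1) = Δ·Π!·Σ² = 35/1287  (sign -1)
combine: 4πI² = 729·18/1001·35/1287 = 7290/20449
take √, sign -1: I = -0.16843130

-0.168431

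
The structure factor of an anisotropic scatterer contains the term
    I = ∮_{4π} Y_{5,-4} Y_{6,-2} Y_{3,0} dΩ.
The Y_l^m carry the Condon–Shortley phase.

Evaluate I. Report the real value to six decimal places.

0.000000

Σmᵢ = -6 ≠ 0, so the φ-integral vanishes; I = 0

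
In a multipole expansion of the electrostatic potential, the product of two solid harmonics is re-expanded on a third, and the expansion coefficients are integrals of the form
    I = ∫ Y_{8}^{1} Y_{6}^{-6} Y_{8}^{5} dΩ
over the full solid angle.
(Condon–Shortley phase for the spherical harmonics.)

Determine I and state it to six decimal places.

0.134170

Rules hold: Σm=0, L=22 even, 2≤8≤14.
N = 17·13·17 = 3757
Δ = 6!·10!·6!/23! = 1/13742520792
Racah Σ t=0..6: t=0:+1/41803776000 t=1:−1/435456000 t=2:+1/39813120 t=3:−1/18662400 t=4:+1/39813120 t=5:−1/435456000 t=6:+1/41803776000 = -11/1393459200
⇒ 3j(8 6 8; 0 0 0)² = 600/96577, sgn -1
Racah Σ t=0..0: t=0:+1/15676416000 = 1/15676416000
⇒ 3j(8 6 8; 1 -6 5)² = 72/7429, sgn -1
4πI² = N·(3j₀)²·(3jₘ)² = 43200/190969
I = +1·√(0.226215/4π) = 0.13417003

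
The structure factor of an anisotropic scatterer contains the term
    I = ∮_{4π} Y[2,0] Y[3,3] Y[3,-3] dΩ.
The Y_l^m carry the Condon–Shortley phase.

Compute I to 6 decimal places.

0.210261

m-sum 0 ✓  L=8 even ✓  1≤3≤5 ✓
Π(2lᵢ+1) = 5×7×7 = 245
triangle coeff Δ(2,3,3) = 1/3780
Σ_t [0,2]: t=0:+1/24 t=1:−1/4 t=2:+1/24 = -1/6
(3j)²=4/105 [(2 3 3; 0 0 0)], sign=+1
Σ_t [2,2]: t=2:+1/96 = 1/96
(3j)²=5/84 [(2 3 3; 0 3 -3)], sign=+1
⇒ 4πI² = 5/9
I = (+1)√(5/9/(4π)) = 0.21026104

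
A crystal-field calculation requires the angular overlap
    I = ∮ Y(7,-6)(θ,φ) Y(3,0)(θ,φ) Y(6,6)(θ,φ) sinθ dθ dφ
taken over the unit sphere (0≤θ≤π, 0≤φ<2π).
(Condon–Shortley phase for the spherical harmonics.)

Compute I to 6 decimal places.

m-sum 0 ✓  L=16 even ✓  4≤6≤10 ✓
Π(2lᵢ+1) = 15×7×13 = 1365
triangle coeff Δ(7,3,6) = 1/2042040
Σ_t [1,3]: t=1:−1/207360 t=2:+1/57600 t=3:−1/207360 = 1/129600
(3j)²=168/12155 [(7 3 6; 0 0 0)], sign=+1
Σ_t [3,3]: t=3:−1/43545600 = -1/43545600
(3j)²=33/1190 [(7 3 6; -6 0 6)], sign=-1
⇒ 4πI² = 756/1445
I = (-1)√(756/1445/(4π)) = -0.20404316

-0.204043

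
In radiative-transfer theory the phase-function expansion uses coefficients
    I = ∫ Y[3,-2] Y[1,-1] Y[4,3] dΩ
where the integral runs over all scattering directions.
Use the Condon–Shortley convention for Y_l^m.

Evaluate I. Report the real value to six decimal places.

-0.282095

m-sum 0 ✓  L=8 even ✓  2≤4≤4 ✓
Π(2lᵢ+1) = 7×3×9 = 189
triangle coeff Δ(3,1,4) = 1/252
Σ_t [0,0]: t=0:+1/36 = 1/36
(3j)²=4/63 [(3 1 4; 0 0 0)], sign=+1
Σ_t [0,0]: t=0:+1/240 = 1/240
(3j)²=1/12 [(3 1 4; -2 -1 3)], sign=-1
⇒ 4πI² = 1/1
I = (-1)√(1/1/(4π)) = -0.28209479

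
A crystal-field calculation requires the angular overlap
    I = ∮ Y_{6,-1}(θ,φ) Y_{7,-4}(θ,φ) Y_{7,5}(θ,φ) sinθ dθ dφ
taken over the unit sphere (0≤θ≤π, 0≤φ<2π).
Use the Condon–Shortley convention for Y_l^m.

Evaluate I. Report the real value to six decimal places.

m-sum 0 ✓  L=20 even ✓  1≤7≤13 ✓
Π(2lᵢ+1) = 13×15×15 = 2925
triangle coeff Δ(6,7,7) = 1/2444321880
Σ_t [0,6]: t=0:+1/2612736000 t=1:−1/20736000 t=2:+1/1658880 t=3:−1/746496 t=4:+1/1658880 t=5:−1/20736000 t=6:+1/2612736000 = -1/4354560
(3j)²=1000/138567 [(6 7 7; 0 0 0)], sign=+1
Σ_t [1,3]: t=1:−1/124416000 t=2:+1/29030400 t=3:−1/69672960 = 1/82944000
(3j)²=693/83980 [(6 7 7; -1 -4 5)], sign=+1
⇒ 4πI² = 236250/1356277
I = (+1)√(236250/1356277/(4π)) = 0.11773532

0.117735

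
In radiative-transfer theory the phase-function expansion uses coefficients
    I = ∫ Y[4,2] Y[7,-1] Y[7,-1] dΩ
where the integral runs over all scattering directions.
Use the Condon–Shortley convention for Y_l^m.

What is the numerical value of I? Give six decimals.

0.131408

Checks pass: Σm=0; 18 even; l₃=7∈[3,11].
(2·4+1)(2·7+1)(2·7+1) = 2025
Δ: 4! 4! 10! / 19! → 1/58198140
sum: t=0:+1/17418240 t=1:−1/622080 t=2:+1/230400 t=3:−1/622080 t=4:+1/17418240 = 1/806400
3j²(4 7 7; 0 0 0) = Δ·Π!·Σ² = 2268/230945  (sign -1)
sum: t=0:+1/1658880 t=1:−1/518400 t=2:+1/1658880 = -1/1382400
3j²(4 7 7; 2 -1 -1) = Δ·Π!·Σ² = 504/46189  (sign -1)
combine: 4πI² = 2025·2268/230945·504/46189 = 462944160/2133423721
take √, sign +1: I = 0.13140770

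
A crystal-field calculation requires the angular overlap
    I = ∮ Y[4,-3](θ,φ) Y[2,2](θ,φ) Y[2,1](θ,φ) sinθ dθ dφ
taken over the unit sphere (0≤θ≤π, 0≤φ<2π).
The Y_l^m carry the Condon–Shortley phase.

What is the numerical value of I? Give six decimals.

Checks pass: Σm=0; 8 even; l₃=2∈[2,6].
(2·4+1)(2·2+1)(2·2+1) = 225
Δ: 4! 4! 0! / 9! → 1/630
sum: t=2:+1/16 = 1/16
3j²(4 2 2; 0 0 0) = Δ·Π!·Σ² = 2/35  (sign +1)
sum: t=4:+1/144 = 1/144
3j²(4 2 2; -3 2 1) = Δ·Π!·Σ² = 1/18  (sign -1)
combine: 4πI² = 225·2/35·1/18 = 5/7
take √, sign -1: I = -0.23841361

-0.238414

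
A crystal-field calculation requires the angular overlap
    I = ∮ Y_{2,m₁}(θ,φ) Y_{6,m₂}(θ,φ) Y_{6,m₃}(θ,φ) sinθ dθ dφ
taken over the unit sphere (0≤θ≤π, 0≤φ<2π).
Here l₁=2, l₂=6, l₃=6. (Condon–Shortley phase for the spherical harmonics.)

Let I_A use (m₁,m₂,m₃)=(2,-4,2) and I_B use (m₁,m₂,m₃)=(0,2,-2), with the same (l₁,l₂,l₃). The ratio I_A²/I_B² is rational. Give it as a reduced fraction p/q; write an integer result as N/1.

Shared (l₁,l₂,l₃)=(2,6,6): N and (l;000)² cancel in I_A²/I_B².
A: Δ = 2!·2!·10!/15! = 1/90090; Racah Σ t=0..0: t=0:+1/322560 = 1/322560; ⇒ 3j(2 6 6; 2 -4 2)² = 18/1001, sgn +1
B: Δ = 2!·2!·10!/15! = 1/90090; Racah Σ t=0..2: t=0:+1/322560 t=1:−1/30240 t=2:+1/69120 = -1/64512; ⇒ 3j(2 6 6; 0 2 -2)² = 10/1001, sgn -1
I_A²/I_B² = (18/1001)/(10/1001) = 9/5

9/5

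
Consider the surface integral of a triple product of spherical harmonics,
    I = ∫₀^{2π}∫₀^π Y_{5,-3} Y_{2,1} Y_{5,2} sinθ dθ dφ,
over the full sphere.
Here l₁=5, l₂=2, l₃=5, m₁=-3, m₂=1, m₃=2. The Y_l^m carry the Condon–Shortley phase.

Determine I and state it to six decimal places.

-0.161739

Checks pass: Σm=0; 12 even; l₃=5∈[3,7].
(2·5+1)(2·2+1)(2·5+1) = 605
Δ: 2! 8! 2! / 13! → 1/38610
sum: t=0:+1/2880 t=1:−1/576 t=2:+1/2880 = -1/960
3j²(5 2 5; 0 0 0) = Δ·Π!·Σ² = 10/429  (sign +1)
sum: t=1:−1/10080 t=2:+1/2880 = 1/4032
3j²(5 2 5; -3 1 2) = Δ·Π!·Σ² = 10/429  (sign -1)
combine: 4πI² = 605·10/429·10/429 = 500/1521
take √, sign -1: I = -0.16173926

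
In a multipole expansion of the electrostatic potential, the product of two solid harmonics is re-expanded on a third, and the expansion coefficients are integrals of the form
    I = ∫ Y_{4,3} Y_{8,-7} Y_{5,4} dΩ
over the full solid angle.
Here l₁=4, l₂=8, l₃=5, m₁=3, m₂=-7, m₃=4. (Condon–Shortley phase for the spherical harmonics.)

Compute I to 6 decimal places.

0.000000

L=17 odd ⇒ parity kills the (l;000) factor ⇒ I = 0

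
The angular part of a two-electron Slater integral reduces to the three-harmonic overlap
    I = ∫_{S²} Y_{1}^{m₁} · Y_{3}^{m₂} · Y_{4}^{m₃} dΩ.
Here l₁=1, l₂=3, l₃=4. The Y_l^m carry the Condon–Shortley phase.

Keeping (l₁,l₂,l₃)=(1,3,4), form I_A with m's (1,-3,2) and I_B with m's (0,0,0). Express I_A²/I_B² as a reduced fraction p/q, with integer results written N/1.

Shared (l₁,l₂,l₃)=(1,3,4): N and (l;000)² cancel in I_A²/I_B².
A: Δ = 0!·2!·6!/9! = 1/252; Racah Σ t=0..0: t=0:+1/1440 = 1/1440; ⇒ 3j(1 3 4; 1 -3 2)² = 1/252, sgn +1
B: Δ = 0!·2!·6!/9! = 1/252; Racah Σ t=0..0: t=0:+1/36 = 1/36; ⇒ 3j(1 3 4; 0 0 0)² = 4/63, sgn +1
I_A²/I_B² = (1/252)/(4/63) = 1/16

1/16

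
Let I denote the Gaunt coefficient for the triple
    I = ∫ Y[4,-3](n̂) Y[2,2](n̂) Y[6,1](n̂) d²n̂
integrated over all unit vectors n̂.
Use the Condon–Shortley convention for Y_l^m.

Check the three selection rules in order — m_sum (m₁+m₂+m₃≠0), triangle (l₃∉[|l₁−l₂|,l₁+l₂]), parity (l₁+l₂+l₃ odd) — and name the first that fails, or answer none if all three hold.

m₁+m₂+m₃ = -3 + 2 + 1 = 0  ✓
triangle: |4−2|=2 ≤ l₃=6 ≤ 4+2=6  ✓
parity: l₁+l₂+l₃ = 12 is even  ✓

none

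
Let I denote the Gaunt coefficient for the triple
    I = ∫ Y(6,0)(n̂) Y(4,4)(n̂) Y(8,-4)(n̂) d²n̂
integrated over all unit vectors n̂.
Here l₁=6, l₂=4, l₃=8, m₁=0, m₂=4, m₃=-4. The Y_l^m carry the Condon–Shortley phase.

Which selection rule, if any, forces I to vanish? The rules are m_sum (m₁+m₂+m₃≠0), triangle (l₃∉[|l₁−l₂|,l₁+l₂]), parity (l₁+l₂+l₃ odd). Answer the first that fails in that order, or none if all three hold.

m₁+m₂+m₃ = 0 + 4 − 4 = 0  ✓
triangle: |6−4|=2 ≤ l₃=8 ≤ 6+4=10  ✓
parity: l₁+l₂+l₃ = 18 is even  ✓

none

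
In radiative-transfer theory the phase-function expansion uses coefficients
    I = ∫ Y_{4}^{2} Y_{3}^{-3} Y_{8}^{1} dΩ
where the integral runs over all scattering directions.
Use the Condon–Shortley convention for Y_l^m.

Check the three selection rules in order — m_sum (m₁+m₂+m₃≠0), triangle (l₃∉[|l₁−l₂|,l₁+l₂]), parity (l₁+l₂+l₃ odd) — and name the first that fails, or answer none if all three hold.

Σmᵢ = 0  ✓
l₃∈[|l₁−l₂|,l₁+l₂]=[1,7], have l₃=8  ✗
Σlᵢ = 15 ⇒ odd

triangle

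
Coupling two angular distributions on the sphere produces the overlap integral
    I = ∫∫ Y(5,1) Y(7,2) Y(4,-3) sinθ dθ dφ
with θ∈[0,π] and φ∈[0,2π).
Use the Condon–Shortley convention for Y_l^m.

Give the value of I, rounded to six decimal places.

Checks pass: Σm=0; 16 even; l₃=4∈[2,12].
(2·5+1)(2·7+1)(2·4+1) = 1485
Δ: 8! 2! 6! / 17! → 1/6126120
sum: t=3:−1/69120 t=4:+1/20736 t=5:−1/69120 = 1/51840
3j²(5 7 4; 0 0 0) = Δ·Π!·Σ² = 280/21879  (sign +1)
sum: t=3:−1/518400 t=4:+1/138240 = 11/2073600
3j²(5 7 4; 1 2 -3) = Δ·Π!·Σ² = 77/4420  (sign -1)
combine: 4πI² = 1485·280/21879·77/4420 = 16170/48841
take √, sign -1: I = -0.16231468

-0.162315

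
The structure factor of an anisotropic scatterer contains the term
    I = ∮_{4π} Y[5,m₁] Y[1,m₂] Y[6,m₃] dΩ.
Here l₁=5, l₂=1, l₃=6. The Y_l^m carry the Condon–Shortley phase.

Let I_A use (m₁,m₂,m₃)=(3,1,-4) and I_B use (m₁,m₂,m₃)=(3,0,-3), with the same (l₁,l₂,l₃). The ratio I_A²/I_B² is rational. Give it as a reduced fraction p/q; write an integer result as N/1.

5/3

Shared (l₁,l₂,l₃)=(5,1,6): N and (l;000)² cancel in I_A²/I_B².
A: Δ = 0!·10!·2!/13! = 1/858; Racah Σ t=0..0: t=0:+1/161280 = 1/161280; ⇒ 3j(5 1 6; 3 1 -4)² = 15/286, sgn +1
B: Δ = 0!·10!·2!/13! = 1/858; Racah Σ t=0..0: t=0:+1/80640 = 1/80640; ⇒ 3j(5 1 6; 3 0 -3)² = 9/286, sgn -1
I_A²/I_B² = (15/286)/(9/286) = 5/3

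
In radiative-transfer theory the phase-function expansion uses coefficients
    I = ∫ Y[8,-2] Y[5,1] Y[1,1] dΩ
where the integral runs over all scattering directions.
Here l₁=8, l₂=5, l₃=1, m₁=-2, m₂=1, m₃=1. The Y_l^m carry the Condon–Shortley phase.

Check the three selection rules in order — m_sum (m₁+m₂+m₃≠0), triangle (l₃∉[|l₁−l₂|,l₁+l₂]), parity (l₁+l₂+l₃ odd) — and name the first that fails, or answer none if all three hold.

Σmᵢ = 0  ✓
l₃∈[|l₁−l₂|,l₁+l₂]=[3,13], have l₃=1  ✗
Σlᵢ = 14 ⇒ even

triangle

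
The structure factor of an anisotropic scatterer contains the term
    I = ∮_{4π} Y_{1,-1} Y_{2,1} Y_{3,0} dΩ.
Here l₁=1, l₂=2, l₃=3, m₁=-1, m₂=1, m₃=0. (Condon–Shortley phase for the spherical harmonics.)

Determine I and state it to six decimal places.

0.143048

Checks pass: Σm=0; 6 even; l₃=3∈[1,3].
(2·1+1)(2·2+1)(2·3+1) = 105
Δ: 0! 2! 4! / 7! → 1/105
sum: t=0:+1/4 = 1/4
3j²(1 2 3; 0 0 0) = Δ·Π!·Σ² = 3/35  (sign -1)
sum: t=0:+1/12 = 1/12
3j²(1 2 3; -1 1 0) = Δ·Π!·Σ² = 1/35  (sign -1)
combine: 4πI² = 105·3/35·1/35 = 9/35
take √, sign +1: I = 0.14304817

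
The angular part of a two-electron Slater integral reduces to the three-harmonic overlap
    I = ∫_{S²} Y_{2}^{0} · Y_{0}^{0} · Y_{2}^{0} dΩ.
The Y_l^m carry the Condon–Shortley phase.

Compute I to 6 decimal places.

Checks pass: Σm=0; 4 even; l₃=2∈[2,2].
(2·2+1)(2·0+1)(2·2+1) = 25
Δ: 0! 4! 0! / 5! → 1/5
sum: t=0:+1/4 = 1/4
3j²(2 0 2; 0 0 0) = Δ·Π!·Σ² = 1/5  (sign +1)
(m-triple is (0,0,0) — same symbol as above.)
combine: 4πI² = 25·1/5·1/5 = 1/1
take √, sign +1: I = 0.28209479

0.282095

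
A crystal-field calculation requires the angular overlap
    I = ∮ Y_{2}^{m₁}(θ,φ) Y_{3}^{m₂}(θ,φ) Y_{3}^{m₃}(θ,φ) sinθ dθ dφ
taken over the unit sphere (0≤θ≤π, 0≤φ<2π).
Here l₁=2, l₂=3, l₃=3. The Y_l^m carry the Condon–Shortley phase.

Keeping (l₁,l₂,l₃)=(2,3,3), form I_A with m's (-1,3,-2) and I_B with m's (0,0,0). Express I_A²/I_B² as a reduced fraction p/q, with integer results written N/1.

25/16

Shared (l₁,l₂,l₃)=(2,3,3): N and (l;000)² cancel in I_A²/I_B².
A: Δ = 2!·2!·4!/9! = 1/3780; Racah Σ t=2..2: t=2:+1/48 = 1/48; ⇒ 3j(2 3 3; -1 3 -2)² = 5/84, sgn -1
B: Δ = 2!·2!·4!/9! = 1/3780; Racah Σ t=0..2: t=0:+1/24 t=1:−1/4 t=2:+1/24 = -1/6; ⇒ 3j(2 3 3; 0 0 0)² = 4/105, sgn +1
I_A²/I_B² = (5/84)/(4/105) = 25/16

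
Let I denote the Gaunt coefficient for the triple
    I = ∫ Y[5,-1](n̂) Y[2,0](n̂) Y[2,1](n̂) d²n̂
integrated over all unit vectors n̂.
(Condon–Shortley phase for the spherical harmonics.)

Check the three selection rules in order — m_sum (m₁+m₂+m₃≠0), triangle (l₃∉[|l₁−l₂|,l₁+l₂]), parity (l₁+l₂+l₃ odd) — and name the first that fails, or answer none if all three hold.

m₁+m₂+m₃ = -1 + 0 + 1 = 0  ✓
triangle: |5−2|=3 ≤ l₃=2 ≤ 5+2=7  ✗
parity: l₁+l₂+l₃ = 9 is odd

triangle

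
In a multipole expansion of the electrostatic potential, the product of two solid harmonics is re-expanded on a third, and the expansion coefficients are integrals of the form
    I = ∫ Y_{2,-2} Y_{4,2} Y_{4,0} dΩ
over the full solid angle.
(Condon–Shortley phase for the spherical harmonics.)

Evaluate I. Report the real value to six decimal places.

Checks pass: Σm=0; 10 even; l₃=4∈[2,6].
(2·2+1)(2·4+1)(2·4+1) = 405
Δ: 2! 2! 6! / 11! → 1/13860
sum: t=0:+1/192 t=1:−1/36 t=2:+1/192 = -5/288
3j²(2 4 4; 0 0 0) = Δ·Π!·Σ² = 20/693  (sign -1)
sum: t=2:+1/192 = 1/192
3j²(2 4 4; -2 2 0) = Δ·Π!·Σ² = 3/77  (sign +1)
combine: 4πI² = 405·20/693·3/77 = 2700/5929
take √, sign -1: I = -0.19036462

-0.190365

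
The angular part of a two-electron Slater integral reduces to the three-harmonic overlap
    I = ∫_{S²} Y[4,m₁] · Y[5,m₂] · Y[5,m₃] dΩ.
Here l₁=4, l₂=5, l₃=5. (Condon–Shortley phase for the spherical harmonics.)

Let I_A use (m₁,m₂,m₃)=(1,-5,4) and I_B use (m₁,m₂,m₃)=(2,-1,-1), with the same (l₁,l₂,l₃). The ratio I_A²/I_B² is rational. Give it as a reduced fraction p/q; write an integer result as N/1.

l's match ⇒ only the (l;m) 3-j factors differ between A and B.
A: triangle coeff Δ(4,5,5) = 1/3153150; Σ_t [0,0]: t=0:+1/103680 = 1/103680; (3j)²=4/143 [(4 5 5; 1 -5 4)], sign=-1
B: triangle coeff Δ(4,5,5) = 1/3153150; Σ_t [0,2]: t=0:+1/4608 t=1:−1/1296 t=2:+1/4608 = -7/20736; (3j)²=20/1287 [(4 5 5; 2 -1 -1)], sign=-1
I_A²/I_B² = (4/143)/(20/1287) = 9/5

9/5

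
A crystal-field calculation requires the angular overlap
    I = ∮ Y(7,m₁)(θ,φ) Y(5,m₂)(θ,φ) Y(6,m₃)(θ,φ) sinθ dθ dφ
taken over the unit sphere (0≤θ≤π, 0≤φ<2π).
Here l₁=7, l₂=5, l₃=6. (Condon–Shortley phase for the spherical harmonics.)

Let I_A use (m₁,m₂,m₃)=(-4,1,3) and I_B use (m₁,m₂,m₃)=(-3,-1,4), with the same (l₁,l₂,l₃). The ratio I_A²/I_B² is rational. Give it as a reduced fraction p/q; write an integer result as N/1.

l's match ⇒ only the (l;m) 3-j factors differ between A and B.
A: triangle coeff Δ(7,5,6) = 1/174594420; Σ_t [3,6]: t=3:−1/8709120 t=4:+1/967680 t=5:−1/1036800 t=6:+1/12441600 = 1/29030400; (3j)²=9/146965 [(7 5 6; -4 1 3)], sign=-1
B: triangle coeff Δ(7,5,6) = 1/174594420; Σ_t [2,4]: t=2:+1/7741440 t=3:−1/1088640 t=4:+1/1658880 = -13/69672960; (3j)²=325/149226 [(7 5 6; -3 -1 4)], sign=-1
I_A²/I_B² = (9/146965)/(325/149226) = 594/21125

594/21125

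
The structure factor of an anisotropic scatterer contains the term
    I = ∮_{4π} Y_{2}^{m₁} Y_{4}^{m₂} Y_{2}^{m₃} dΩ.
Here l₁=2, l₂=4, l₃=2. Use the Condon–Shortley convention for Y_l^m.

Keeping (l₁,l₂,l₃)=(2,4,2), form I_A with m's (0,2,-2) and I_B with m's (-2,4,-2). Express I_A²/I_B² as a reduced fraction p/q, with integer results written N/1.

Same 2,4,2: normalisation and zero-m 3j drop out of the ratio.
A: Δ: 4! 0! 4! / 9! → 1/630; sum: t=2:+1/96 = 1/96; 3j²(2 4 2; 0 2 -2) = Δ·Π!·Σ² = 1/42  (sign +1)
B: Δ: 4! 0! 4! / 9! → 1/630; sum: t=4:+1/576 = 1/576; 3j²(2 4 2; -2 4 -2) = Δ·Π!·Σ² = 1/9  (sign +1)
I_A²/I_B² = (1/42)/(1/9) = 3/14

3/14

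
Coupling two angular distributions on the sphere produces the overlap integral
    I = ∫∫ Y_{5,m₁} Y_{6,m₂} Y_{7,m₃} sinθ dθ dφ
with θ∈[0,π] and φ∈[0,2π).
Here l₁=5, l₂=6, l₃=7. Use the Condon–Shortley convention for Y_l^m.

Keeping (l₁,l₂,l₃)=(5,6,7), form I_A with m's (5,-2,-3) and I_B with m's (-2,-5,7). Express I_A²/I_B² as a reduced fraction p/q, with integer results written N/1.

1400/1573

Same 5,6,7: normalisation and zero-m 3j drop out of the ratio.
A: Δ: 4! 6! 8! / 19! → 1/174594420; sum: t=0:+1/9953280 = 1/9953280; 3j²(5 6 7; 5 -2 -3) = Δ·Π!·Σ² = 2450/138567  (sign +1)
B: Δ: 4! 6! 8! / 19! → 1/174594420; sum: t=1:−1/174182400 = -1/174182400; 3j²(5 6 7; -2 -5 7) = Δ·Π!·Σ² = 77/3876  (sign -1)
I_A²/I_B² = (2450/138567)/(77/3876) = 1400/1573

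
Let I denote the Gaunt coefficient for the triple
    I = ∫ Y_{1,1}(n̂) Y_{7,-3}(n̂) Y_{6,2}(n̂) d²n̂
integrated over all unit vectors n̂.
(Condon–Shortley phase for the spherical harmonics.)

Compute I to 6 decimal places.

-0.234717

Checks pass: Σm=0; 14 even; l₃=6∈[6,8].
(2·1+1)(2·7+1)(2·6+1) = 585
Δ: 2! 0! 12! / 15! → 1/1365
sum: t=1:−1/518400 = -1/518400
3j²(1 7 6; 0 0 0) = Δ·Π!·Σ² = 7/195  (sign -1)
sum: t=0:+1/1935360 = 1/1935360
3j²(1 7 6; 1 -3 2) = Δ·Π!·Σ² = 3/91  (sign +1)
combine: 4πI² = 585·7/195·3/91 = 9/13
take √, sign -1: I = -0.23471705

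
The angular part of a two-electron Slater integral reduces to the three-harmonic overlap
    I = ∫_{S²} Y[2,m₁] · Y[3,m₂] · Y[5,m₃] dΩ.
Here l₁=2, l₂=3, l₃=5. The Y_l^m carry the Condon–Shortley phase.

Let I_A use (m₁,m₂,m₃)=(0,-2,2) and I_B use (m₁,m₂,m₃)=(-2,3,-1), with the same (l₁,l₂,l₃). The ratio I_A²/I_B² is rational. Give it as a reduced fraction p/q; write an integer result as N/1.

l's match ⇒ only the (l;m) 3-j factors differ between A and B.
A: triangle coeff Δ(2,3,5) = 1/2310; Σ_t [0,0]: t=0:+1/480 = 1/480; (3j)²=3/110 [(2 3 5; 0 -2 2)], sign=-1
B: triangle coeff Δ(2,3,5) = 1/2310; Σ_t [0,0]: t=0:+1/17280 = 1/17280; (3j)²=1/2310 [(2 3 5; -2 3 -1)], sign=+1
I_A²/I_B² = (3/110)/(1/2310) = 63/1

63/1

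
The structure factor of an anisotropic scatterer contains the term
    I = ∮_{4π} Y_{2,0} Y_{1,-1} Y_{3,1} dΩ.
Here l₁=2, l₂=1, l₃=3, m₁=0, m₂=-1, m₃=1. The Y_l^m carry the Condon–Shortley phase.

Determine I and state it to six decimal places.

-0.202301

m-sum 0 ✓  L=6 even ✓  1≤3≤3 ✓
Π(2lᵢ+1) = 5×3×7 = 105
triangle coeff Δ(2,1,3) = 1/105
Σ_t [0,0]: t=0:+1/4 = 1/4
(3j)²=3/35 [(2 1 3; 0 0 0)], sign=-1
Σ_t [0,0]: t=0:+1/8 = 1/8
(3j)²=2/35 [(2 1 3; 0 -1 1)], sign=+1
⇒ 4πI² = 18/35
I = (-1)√(18/35/(4π)) = -0.20230066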